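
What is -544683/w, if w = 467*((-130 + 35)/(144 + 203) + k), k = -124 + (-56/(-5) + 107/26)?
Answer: 8190216710/765119257 ≈ 10.704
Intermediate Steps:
k = -14129/130 (k = -124 + (-56*(-⅕) + 107*(1/26)) = -124 + (56/5 + 107/26) = -124 + 1991/130 = -14129/130 ≈ -108.68)
w = -2295357771/45110 (w = 467*((-130 + 35)/(144 + 203) - 14129/130) = 467*(-95/347 - 14129/130) = 467*(-4915113/45110) = -2295357771/45110 ≈ -50884.)
-544683/w = -544683/(-2295357771/45110) = -544683*(-45110/2295357771) = 8190216710/765119257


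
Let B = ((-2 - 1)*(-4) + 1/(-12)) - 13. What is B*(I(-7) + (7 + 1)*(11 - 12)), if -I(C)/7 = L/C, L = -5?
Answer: 169/12 ≈ 14.083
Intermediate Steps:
I(C) = 35/C (I(C) = -(-35)/C = 35/C)
B = -13/12 (B = (-3*(-4) - 1/12) - 13 = (12 - 1/12) - 13 = 143/12 - 13 = -13/12 ≈ -1.0833)
B*(I(-7) + (7 + 1)*(11 - 12)) = -13*(35/(-7) + (7 + 1)*(11 - 12))/12 = -13*(35*(-1/7) + 8*(-1))/12 = -13*(-5 - 8)/12 = -13/12*(-13) = 169/12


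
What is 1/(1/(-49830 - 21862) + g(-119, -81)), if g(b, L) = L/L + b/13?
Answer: -931996/7599365 ≈ -0.12264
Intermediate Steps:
g(b, L) = 1 + b/13 (g(b, L) = 1 + b*(1/13) = 1 + b/13)
1/(1/(-49830 - 21862) + g(-119, -81)) = 1/(1/(-49830 - 21862) + (1 + (1/13)*(-119))) = 1/(1/(-71692) + (1 - 119/13)) = 1/(-1/71692 - 106/13) = 1/(-7599365/931996) = -931996/7599365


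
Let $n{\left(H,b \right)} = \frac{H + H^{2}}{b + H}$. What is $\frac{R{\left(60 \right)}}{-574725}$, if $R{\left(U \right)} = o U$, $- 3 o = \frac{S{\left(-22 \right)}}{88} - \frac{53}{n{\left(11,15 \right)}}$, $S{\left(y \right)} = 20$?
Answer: $- \frac{1348}{3793185} \approx -0.00035537$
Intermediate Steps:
$n{\left(H,b \right)} = \frac{H + H^{2}}{H + b}$
$o = \frac{337}{99}$ ($o = - \frac{\frac{20}{88} - \frac{53}{11 \frac{1}{11 + 15} \left(1 + 11\right)}}{3} = - \frac{20 \cdot \frac{1}{88} - \frac{53}{11 \cdot \frac{1}{26} \cdot 12}}{3} = - \frac{\frac{5}{22} - \frac{53}{11 \cdot \frac{1}{26} \cdot 12}}{3} = - \frac{\frac{5}{22} - \frac{53}{\frac{66}{13}}}{3} = - \frac{\frac{5}{22} - \frac{689}{66}}{3} = \left(- \frac{1}{3}\right) \left(- \frac{337}{33}\right) = \frac{337}{99} \approx 3.404$)
$R{\left(U \right)} = \frac{337 U}{99}$
$\frac{R{\left(60 \right)}}{-574725} = \frac{\frac{337}{99} \cdot 60}{-574725} = \frac{6740}{33} \left(- \frac{1}{574725}\right) = - \frac{1348}{3793185}$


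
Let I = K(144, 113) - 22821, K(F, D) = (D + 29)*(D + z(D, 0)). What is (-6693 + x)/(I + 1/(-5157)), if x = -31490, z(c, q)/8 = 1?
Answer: 196909731/29080324 ≈ 6.7712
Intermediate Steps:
z(c, q) = 8 (z(c, q) = 8*1 = 8)
K(F, D) = (8 + D)*(29 + D) (K(F, D) = (D + 29)*(D + 8) = (29 + D)*(8 + D) = (8 + D)*(29 + D))
I = -5639 (I = (232 + 113² + 37*113) - 22821 = (232 + 12769 + 4181) - 22821 = 17182 - 22821 = -5639)
(-6693 + x)/(I + 1/(-5157)) = (-6693 - 31490)/(-5639 + 1/(-5157)) = -38183/(-5639 - 1/5157) = -38183/(-29080324/5157) = -38183*(-5157/29080324) = 196909731/29080324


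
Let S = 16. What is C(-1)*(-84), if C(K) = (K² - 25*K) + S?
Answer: -3528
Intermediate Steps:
C(K) = 16 + K² - 25*K (C(K) = (K² - 25*K) + 16 = 16 + K² - 25*K)
C(-1)*(-84) = (16 + (-1)² - 25*(-1))*(-84) = (16 + 1 + 25)*(-84) = 42*(-84) = -3528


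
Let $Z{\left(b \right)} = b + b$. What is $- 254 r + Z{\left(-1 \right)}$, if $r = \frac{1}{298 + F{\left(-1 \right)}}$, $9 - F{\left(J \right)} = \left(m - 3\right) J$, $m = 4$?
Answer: $- \frac{435}{154} \approx -2.8247$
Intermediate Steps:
$F{\left(J \right)} = 9 - J$ ($F{\left(J \right)} = 9 - \left(4 - 3\right) J = 9 - 1 J = 9 - J$)
$r = \frac{1}{308}$ ($r = \frac{1}{298 + \left(9 - -1\right)} = \frac{1}{298 + \left(9 + 1\right)} = \frac{1}{298 + 10} = \frac{1}{308} \approx 0.0032468$)
$Z{\left(b \right)} = 2 b$
$- 254 r + Z{\left(-1 \right)} = \left(-254\right) \frac{1}{308} + 2 \left(-1\right) = - \frac{127}{154} - 2 = - \frac{435}{154}$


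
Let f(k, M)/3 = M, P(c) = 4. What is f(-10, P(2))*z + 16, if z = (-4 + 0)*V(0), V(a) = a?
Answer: 16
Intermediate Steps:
f(k, M) = 3*M
z = 0 (z = (-4 + 0)*0 = -4*0 = 0)
f(-10, P(2))*z + 16 = (3*4)*0 + 16 = 12*0 + 16 = 0 + 16 = 16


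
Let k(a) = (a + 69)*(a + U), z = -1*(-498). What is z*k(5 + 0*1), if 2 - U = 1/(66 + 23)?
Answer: 22921944/89 ≈ 2.5755e+5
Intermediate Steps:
U = 177/89 (U = 2 - 1/(66 + 23) = 2 - 1/89 = 177/89 ≈ 1.9888)
z = 498
k(a) = (69 + a)*(177/89 + a) (k(a) = (a + 69)*(a + 177/89) = (69 + a)*(177/89 + a))
z*k(5 + 0*1) = 498*(12213/89 + (5 + 0*1)² + 6318*(5 + 0*1)/89) = 498*(12213/89 + (5 + 0)² + 6318*(5 + 0)/89) = 498*(12213/89 + 5² + (6318/89)*5) = 498*(12213/89 + 25 + 31590/89) = 498*(46028/89) = 22921944/89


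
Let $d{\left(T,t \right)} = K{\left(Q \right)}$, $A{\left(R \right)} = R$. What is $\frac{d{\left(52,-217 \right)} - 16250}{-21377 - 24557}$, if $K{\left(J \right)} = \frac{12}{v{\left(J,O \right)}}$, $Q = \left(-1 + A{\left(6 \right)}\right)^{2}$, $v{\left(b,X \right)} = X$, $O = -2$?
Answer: $\frac{8128}{22967} \approx 0.3539$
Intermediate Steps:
$Q = 25$ ($Q = \left(-1 + 6\right)^{2} = 5^{2} = 25$)
$K{\left(J \right)} = -6$ ($K{\left(J \right)} = \frac{12}{-2} = 12 \left(- \frac{1}{2}\right) = -6$)
$d{\left(T,t \right)} = -6$
$\frac{d{\left(52,-217 \right)} - 16250}{-21377 - 24557} = \frac{-6 - 16250}{-21377 - 24557} = \frac{-6 - 16250}{-45934} = \left(-16256\right) \left(- \frac{1}{45934}\right) = \frac{8128}{22967}$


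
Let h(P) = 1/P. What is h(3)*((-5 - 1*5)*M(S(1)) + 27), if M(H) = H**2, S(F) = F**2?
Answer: 17/3 ≈ 5.6667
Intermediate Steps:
h(P) = 1/P
h(3)*((-5 - 1*5)*M(S(1)) + 27) = ((-5 - 1*5)*(1**2)**2 + 27)/3 = ((-5 - 5)*1**2 + 27)/3 = (-10*1 + 27)/3 = (-10 + 27)/3 = (1/3)*17 = 17/3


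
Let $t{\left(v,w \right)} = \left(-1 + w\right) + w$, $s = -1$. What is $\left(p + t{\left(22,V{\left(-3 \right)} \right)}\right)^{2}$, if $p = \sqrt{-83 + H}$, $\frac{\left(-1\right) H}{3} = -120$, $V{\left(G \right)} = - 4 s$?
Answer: $\left(7 + \sqrt{277}\right)^{2} \approx 559.01$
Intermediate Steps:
$V{\left(G \right)} = 4$ ($V{\left(G \right)} = \left(-4\right) \left(-1\right) = 4$)
$H = 360$ ($H = \left(-3\right) \left(-120\right) = 360$)
$t{\left(v,w \right)} = -1 + 2 w$
$p = \sqrt{277}$ ($p = \sqrt{-83 + 360} = \sqrt{277} \approx 16.643$)
$\left(p + t{\left(22,V{\left(-3 \right)} \right)}\right)^{2} = \left(\sqrt{277} + \left(-1 + 2 \cdot 4\right)\right)^{2} = \left(\sqrt{277} + \left(-1 + 8\right)\right)^{2} = \left(\sqrt{277} + 7\right)^{2} = \left(7 + \sqrt{277}\right)^{2}$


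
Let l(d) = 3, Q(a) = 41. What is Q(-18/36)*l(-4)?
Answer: 123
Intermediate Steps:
Q(-18/36)*l(-4) = 41*3 = 123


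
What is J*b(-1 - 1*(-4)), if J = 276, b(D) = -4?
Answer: -1104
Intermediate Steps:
J*b(-1 - 1*(-4)) = 276*(-4) = -1104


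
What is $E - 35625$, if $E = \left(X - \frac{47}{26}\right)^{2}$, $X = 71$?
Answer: $- \frac{20846099}{676} \approx -30837.0$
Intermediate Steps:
$E = \frac{3236401}{676}$ ($E = \left(71 - \frac{47}{26}\right)^{2} = \left(\frac{1799}{26}\right)^{2} = \frac{3236401}{676} \approx 4787.6$)
$E - 35625 = \frac{3236401}{676} - 35625 = - \frac{20846099}{676}$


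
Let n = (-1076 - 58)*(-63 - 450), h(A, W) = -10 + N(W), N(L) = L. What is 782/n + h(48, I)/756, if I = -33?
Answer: -64613/1163484 ≈ -0.055534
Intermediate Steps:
h(A, W) = -10 + W
n = 581742 (n = -1134*(-513) = 581742)
782/n + h(48, I)/756 = 782/581742 + (-10 - 33)/756 = 782*(1/581742) - 43*1/756 = 391/290871 - 43/756 = -64613/1163484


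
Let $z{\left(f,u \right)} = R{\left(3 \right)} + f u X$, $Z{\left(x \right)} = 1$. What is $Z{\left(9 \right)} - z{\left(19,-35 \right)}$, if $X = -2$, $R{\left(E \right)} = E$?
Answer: $-1332$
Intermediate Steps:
$z{\left(f,u \right)} = 3 - 2 f u$ ($z{\left(f,u \right)} = 3 + f u \left(-2\right) = 3 - 2 f u$)
$Z{\left(9 \right)} - z{\left(19,-35 \right)} = 1 - \left(3 - 38 \left(-35\right)\right) = 1 - \left(3 + 1330\right) = 1 - 1333 = -1332$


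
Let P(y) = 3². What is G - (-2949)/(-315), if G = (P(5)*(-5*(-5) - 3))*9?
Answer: 186127/105 ≈ 1772.6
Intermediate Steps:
P(y) = 9
G = 1782 (G = (9*(-5*(-5) - 3))*9 = (9*(25 - 3))*9 = (9*22)*9 = 198*9 = 1782)
G - (-2949)/(-315) = 1782 - (-2949)/(-315) = 1782 - (-2949)*(-1)/315 = 1782 - 1*983/105 = 1782 - 983/105 = 186127/105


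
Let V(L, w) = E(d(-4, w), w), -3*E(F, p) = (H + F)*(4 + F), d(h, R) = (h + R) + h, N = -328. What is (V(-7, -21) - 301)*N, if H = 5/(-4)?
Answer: 544234/3 ≈ 1.8141e+5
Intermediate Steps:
d(h, R) = R + 2*h (d(h, R) = (R + h) + h = R + 2*h)
H = -5/4 (H = 5*(-1/4) = -5/4 ≈ -1.2500)
E(F, p) = -(4 + F)*(-5/4 + F)/3 (E(F, p) = -(-5/4 + F)*(4 + F)/3 = -(4 + F)*(-5/4 + F)/3)
V(L, w) = 9 - 11*w/12 - (-8 + w)**2/3 (V(L, w) = 5/3 - 11*(w + 2*(-4))/12 - (w + 2*(-4))**2/3 = 5/3 - 11*(w - 8)/12 - (w - 8)**2/3 = 5/3 - 11*(-8 + w)/12 - (-8 + w)**2/3 = 5/3 + (22/3 - 11*w/12) - (-8 + w)**2/3 = 9 - 11*w/12 - (-8 + w)**2/3)
(V(-7, -21) - 301)*N = ((-37/3 - 1/3*(-21)**2 + (53/12)*(-21)) - 301)*(-328) = ((-37/3 - 1/3*441 - 371/4) - 301)*(-328) = ((-37/3 - 147 - 371/4) - 301)*(-328) = (-3025/12 - 301)*(-328) = -6637/12*(-328) = 544234/3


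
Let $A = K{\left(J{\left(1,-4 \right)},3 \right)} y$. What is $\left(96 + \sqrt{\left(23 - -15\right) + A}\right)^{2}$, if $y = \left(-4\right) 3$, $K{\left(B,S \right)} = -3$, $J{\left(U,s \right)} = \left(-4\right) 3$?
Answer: $\left(96 + \sqrt{74}\right)^{2} \approx 10942.0$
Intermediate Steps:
$J{\left(U,s \right)} = -12$
$y = -12$
$A = 36$ ($A = \left(-3\right) \left(-12\right) = 36$)
$\left(96 + \sqrt{\left(23 - -15\right) + A}\right)^{2} = \left(96 + \sqrt{\left(23 - -15\right) + 36}\right)^{2} = \left(96 + \sqrt{\left(23 + 15\right) + 36}\right)^{2} = \left(96 + \sqrt{38 + 36}\right)^{2} = \left(96 + \sqrt{74}\right)^{2}$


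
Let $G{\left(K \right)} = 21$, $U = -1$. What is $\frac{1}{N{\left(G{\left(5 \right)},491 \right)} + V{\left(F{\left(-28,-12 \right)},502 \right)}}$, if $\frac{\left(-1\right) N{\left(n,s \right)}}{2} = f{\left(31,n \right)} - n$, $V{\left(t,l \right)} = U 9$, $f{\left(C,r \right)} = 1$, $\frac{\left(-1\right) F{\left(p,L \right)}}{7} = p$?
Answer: $\frac{1}{31} \approx 0.032258$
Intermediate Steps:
$F{\left(p,L \right)} = - 7 p$
$V{\left(t,l \right)} = -9$ ($V{\left(t,l \right)} = \left(-1\right) 9 = -9$)
$N{\left(n,s \right)} = -2 + 2 n$ ($N{\left(n,s \right)} = - 2 \left(1 - n\right) = -2 + 2 n$)
$\frac{1}{N{\left(G{\left(5 \right)},491 \right)} + V{\left(F{\left(-28,-12 \right)},502 \right)}} = \frac{1}{\left(-2 + 2 \cdot 21\right) - 9} = \frac{1}{\left(-2 + 42\right) - 9} = \frac{1}{40 - 9} = \frac{1}{31}$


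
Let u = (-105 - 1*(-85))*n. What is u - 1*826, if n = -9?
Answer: -646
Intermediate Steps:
u = 180 (u = (-105 - 1*(-85))*(-9) = (-105 + 85)*(-9) = -20*(-9) = 180)
u - 1*826 = 180 - 1*826 = 180 - 826 = -646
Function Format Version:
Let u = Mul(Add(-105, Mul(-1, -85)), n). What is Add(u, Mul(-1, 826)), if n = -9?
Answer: -646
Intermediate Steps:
u = 180 (u = Mul(Add(-105, Mul(-1, -85)), -9) = Mul(Add(-105, 85), -9) = Mul(-20, -9) = 180)
Add(u, Mul(-1, 826)) = Add(180, Mul(-1, 826)) = Add(180, -826) = -646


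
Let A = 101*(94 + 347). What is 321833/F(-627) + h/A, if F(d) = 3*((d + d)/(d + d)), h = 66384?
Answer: 1592773645/14847 ≈ 1.0728e+5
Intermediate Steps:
F(d) = 3 (F(d) = 3*((2*d)/((2*d))) = 3*((2*d)*(1/(2*d))) = 3*1 = 3)
A = 44541 (A = 101*441 = 44541)
321833/F(-627) + h/A = 321833/3 + 66384/44541 = 321833*(⅓) + 66384*(1/44541) = 321833/3 + 7376/4949 = 1592773645/14847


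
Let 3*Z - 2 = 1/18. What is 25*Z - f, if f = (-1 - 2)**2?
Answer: 439/54 ≈ 8.1296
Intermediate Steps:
Z = 37/54 (Z = 2/3 + (1/3)/18 = 2/3 + (1/3)*(1/18) = 2/3 + 1/54 = 37/54 ≈ 0.68519)
f = 9 (f = (-3)**2 = 9)
25*Z - f = 25*(37/54) - 1*9 = 925/54 - 9 = 439/54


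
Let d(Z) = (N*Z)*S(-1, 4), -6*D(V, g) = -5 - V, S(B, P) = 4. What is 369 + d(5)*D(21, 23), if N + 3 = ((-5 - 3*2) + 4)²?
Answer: 13067/3 ≈ 4355.7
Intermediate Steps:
D(V, g) = ⅚ + V/6 (D(V, g) = -(-5 - V)/6 = ⅚ + V/6)
N = 46 (N = -3 + ((-5 - 3*2) + 4)² = -3 + ((-5 - 6) + 4)² = -3 + (-11 + 4)² = -3 + (-7)² = -3 + 49 = 46)
d(Z) = 184*Z (d(Z) = (46*Z)*4 = 184*Z)
369 + d(5)*D(21, 23) = 369 + (184*5)*(⅚ + (⅙)*21) = 369 + 920*(⅚ + 7/2) = 369 + 920*(13/3) = 369 + 11960/3 = 13067/3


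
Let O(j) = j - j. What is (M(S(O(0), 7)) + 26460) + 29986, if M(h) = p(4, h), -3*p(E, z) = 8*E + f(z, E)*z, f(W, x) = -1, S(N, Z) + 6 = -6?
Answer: 169294/3 ≈ 56431.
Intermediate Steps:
O(j) = 0
S(N, Z) = -12 (S(N, Z) = -6 - 6 = -12)
p(E, z) = -8*E/3 + z/3 (p(E, z) = -(8*E - z)/3 = -(-z + 8*E)/3 = -8*E/3 + z/3)
M(h) = -32/3 + h/3 (M(h) = -8/3*4 + h/3 = -32/3 + h/3)
(M(S(O(0), 7)) + 26460) + 29986 = ((-32/3 + (1/3)*(-12)) + 26460) + 29986 = ((-32/3 - 4) + 26460) + 29986 = (-44/3 + 26460) + 29986 = 79336/3 + 29986 = 169294/3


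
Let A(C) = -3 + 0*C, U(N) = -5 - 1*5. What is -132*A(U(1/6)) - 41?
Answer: 355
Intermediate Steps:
U(N) = -10 (U(N) = -5 - 5 = -10)
A(C) = -3 (A(C) = -3 + 0 = -3)
-132*A(U(1/6)) - 41 = -132*(-3) - 41 = 396 - 41 = 355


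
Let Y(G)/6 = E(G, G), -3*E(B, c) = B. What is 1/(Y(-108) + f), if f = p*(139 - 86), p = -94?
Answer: -1/4766 ≈ -0.00020982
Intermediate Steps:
E(B, c) = -B/3
Y(G) = -2*G (Y(G) = 6*(-G/3) = -2*G)
f = -4982 (f = -94*(139 - 86) = -94*53 = -4982)
1/(Y(-108) + f) = 1/(-2*(-108) - 4982) = 1/(216 - 4982) = 1/(-4766) = -1/4766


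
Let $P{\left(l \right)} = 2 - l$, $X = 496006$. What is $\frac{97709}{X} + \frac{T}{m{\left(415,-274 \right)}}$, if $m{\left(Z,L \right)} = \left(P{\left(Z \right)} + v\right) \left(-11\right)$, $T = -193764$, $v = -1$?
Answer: $- \frac{15943856633}{376468554} \approx -42.351$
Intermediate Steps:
$m{\left(Z,L \right)} = -11 + 11 Z$ ($m{\left(Z,L \right)} = \left(\left(2 - Z\right) - 1\right) \left(-11\right) = \left(1 - Z\right) \left(-11\right) = -11 + 11 Z$)
$\frac{97709}{X} + \frac{T}{m{\left(415,-274 \right)}} = \frac{97709}{496006} - \frac{193764}{-11 + 11 \cdot 415} = 97709 \cdot \frac{1}{496006} - \frac{193764}{-11 + 4565} = \frac{97709}{496006} - \frac{193764}{4554} = \frac{97709}{496006} - \frac{32294}{759} = - \frac{15943856633}{376468554}$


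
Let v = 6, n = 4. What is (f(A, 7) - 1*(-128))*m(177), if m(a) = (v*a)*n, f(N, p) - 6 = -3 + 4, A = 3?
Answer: 573480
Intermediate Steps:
f(N, p) = 7 (f(N, p) = 6 + (-3 + 4) = 6 + 1 = 7)
m(a) = 24*a (m(a) = (6*a)*4 = 24*a)
(f(A, 7) - 1*(-128))*m(177) = (7 - 1*(-128))*(24*177) = (7 + 128)*4248 = 135*4248 = 573480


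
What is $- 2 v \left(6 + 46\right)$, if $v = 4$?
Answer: $-416$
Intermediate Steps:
$- 2 v \left(6 + 46\right) = \left(-2\right) 4 \left(6 + 46\right) = \left(-8\right) 52 = -416$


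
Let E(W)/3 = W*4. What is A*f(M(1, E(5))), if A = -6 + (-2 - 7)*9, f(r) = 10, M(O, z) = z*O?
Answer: -870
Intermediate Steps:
E(W) = 12*W (E(W) = 3*(W*4) = 3*(4*W) = 12*W)
M(O, z) = O*z
A = -87 (A = -6 - 9*9 = -6 - 81 = -87)
A*f(M(1, E(5))) = -87*10 = -870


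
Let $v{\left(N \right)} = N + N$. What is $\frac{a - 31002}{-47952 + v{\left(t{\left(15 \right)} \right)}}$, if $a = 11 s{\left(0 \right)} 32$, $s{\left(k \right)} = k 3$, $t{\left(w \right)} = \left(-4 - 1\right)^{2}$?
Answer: $\frac{15501}{23951} \approx 0.6472$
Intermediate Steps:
$t{\left(w \right)} = 25$ ($t{\left(w \right)} = \left(-5\right)^{2} = 25$)
$s{\left(k \right)} = 3 k$
$v{\left(N \right)} = 2 N$
$a = 0$ ($a = 11 \cdot 3 \cdot 0 \cdot 32 = 11 \cdot 0 \cdot 32 = 0 \cdot 32 = 0$)
$\frac{a - 31002}{-47952 + v{\left(t{\left(15 \right)} \right)}} = \frac{0 - 31002}{-47952 + 2 \cdot 25} = - \frac{31002}{-47952 + 50} = - \frac{31002}{-47902} = \left(-31002\right) \left(- \frac{1}{47902}\right) = \frac{15501}{23951}$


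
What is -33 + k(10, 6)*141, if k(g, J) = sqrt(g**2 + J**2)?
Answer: -33 + 282*sqrt(34) ≈ 1611.3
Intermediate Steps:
k(g, J) = sqrt(J**2 + g**2)
-33 + k(10, 6)*141 = -33 + sqrt(6**2 + 10**2)*141 = -33 + sqrt(36 + 100)*141 = -33 + sqrt(136)*141 = -33 + (2*sqrt(34))*141 = -33 + 282*sqrt(34)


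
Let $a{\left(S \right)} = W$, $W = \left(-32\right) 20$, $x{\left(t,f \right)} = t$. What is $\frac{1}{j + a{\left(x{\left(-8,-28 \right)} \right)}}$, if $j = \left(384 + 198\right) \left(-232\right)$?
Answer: $- \frac{1}{135664} \approx -7.3711 \cdot 10^{-6}$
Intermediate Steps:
$W = -640$
$a{\left(S \right)} = -640$
$j = -135024$ ($j = 582 \left(-232\right) = -135024$)
$\frac{1}{j + a{\left(x{\left(-8,-28 \right)} \right)}} = \frac{1}{-135024 - 640} = \frac{1}{-135664} = - \frac{1}{135664}$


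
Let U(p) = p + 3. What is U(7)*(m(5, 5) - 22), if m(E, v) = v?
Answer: -170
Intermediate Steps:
U(p) = 3 + p
U(7)*(m(5, 5) - 22) = (3 + 7)*(5 - 22) = 10*(-17) = -170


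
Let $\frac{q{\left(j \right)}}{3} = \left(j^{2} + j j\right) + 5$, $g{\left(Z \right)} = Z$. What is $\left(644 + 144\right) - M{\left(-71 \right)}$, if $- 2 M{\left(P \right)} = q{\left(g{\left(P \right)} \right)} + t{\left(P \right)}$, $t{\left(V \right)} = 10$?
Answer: $\frac{31847}{2} \approx 15924.0$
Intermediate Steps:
$q{\left(j \right)} = 15 + 6 j^{2}$ ($q{\left(j \right)} = 3 \left(\left(j^{2} + j j\right) + 5\right) = 3 \left(\left(j^{2} + j^{2}\right) + 5\right) = 3 \left(2 j^{2} + 5\right) = 3 \left(5 + 2 j^{2}\right) = 15 + 6 j^{2}$)
$M{\left(P \right)} = - \frac{25}{2} - 3 P^{2}$ ($M{\left(P \right)} = - \frac{\left(15 + 6 P^{2}\right) + 10}{2} = - \frac{25 + 6 P^{2}}{2} = - \frac{25}{2} - 3 P^{2}$)
$\left(644 + 144\right) - M{\left(-71 \right)} = \left(644 + 144\right) - \left(- \frac{25}{2} - 3 \left(-71\right)^{2}\right) = 788 - \left(- \frac{25}{2} - 15123\right) = 788 - - \frac{30271}{2} = 788 + \frac{30271}{2} = \frac{31847}{2}$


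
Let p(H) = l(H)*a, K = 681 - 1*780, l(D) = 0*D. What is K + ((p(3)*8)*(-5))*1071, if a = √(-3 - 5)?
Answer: -99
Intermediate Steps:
l(D) = 0
K = -99 (K = 681 - 780 = -99)
a = 2*I*√2 (a = √(-8) = 2*I*√2 ≈ 2.8284*I)
p(H) = 0 (p(H) = 0*(2*I*√2) = 0)
K + ((p(3)*8)*(-5))*1071 = -99 + ((0*8)*(-5))*1071 = -99 + (0*(-5))*1071 = -99 + 0*1071 = -99 + 0 = -99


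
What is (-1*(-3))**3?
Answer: 27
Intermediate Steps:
(-1*(-3))**3 = 3**3 = 27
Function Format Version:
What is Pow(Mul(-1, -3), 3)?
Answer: 27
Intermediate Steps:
Pow(Mul(-1, -3), 3) = Pow(3, 3) = 27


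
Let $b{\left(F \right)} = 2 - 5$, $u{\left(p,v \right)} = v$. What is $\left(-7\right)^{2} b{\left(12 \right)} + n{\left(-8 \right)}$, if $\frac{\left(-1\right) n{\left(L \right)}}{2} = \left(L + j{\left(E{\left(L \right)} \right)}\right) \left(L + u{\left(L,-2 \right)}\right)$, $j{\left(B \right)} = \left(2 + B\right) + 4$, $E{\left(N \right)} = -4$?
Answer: $-267$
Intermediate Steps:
$j{\left(B \right)} = 6 + B$
$b{\left(F \right)} = -3$
$n{\left(L \right)} = - 2 \left(-2 + L\right) \left(2 + L\right)$ ($n{\left(L \right)} = - 2 \left(L + \left(6 - 4\right)\right) \left(L - 2\right) = - 2 \left(L + 2\right) \left(-2 + L\right) = - 2 \left(2 + L\right) \left(-2 + L\right) = - 2 \left(-2 + L\right) \left(2 + L\right)$)
$\left(-7\right)^{2} b{\left(12 \right)} + n{\left(-8 \right)} = \left(-7\right)^{2} \left(-3\right) + \left(8 - 2 \left(-8\right)^{2}\right) = 49 \left(-3\right) + \left(8 - 128\right) = -147 + \left(8 - 128\right) = -147 - 120 = -267$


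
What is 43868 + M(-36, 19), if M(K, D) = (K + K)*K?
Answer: 46460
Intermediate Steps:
M(K, D) = 2*K² (M(K, D) = (2*K)*K = 2*K²)
43868 + M(-36, 19) = 43868 + 2*(-36)² = 43868 + 2*1296 = 43868 + 2592 = 46460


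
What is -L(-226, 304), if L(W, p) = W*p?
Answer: 68704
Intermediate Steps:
-L(-226, 304) = -(-226)*304 = -1*(-68704) = 68704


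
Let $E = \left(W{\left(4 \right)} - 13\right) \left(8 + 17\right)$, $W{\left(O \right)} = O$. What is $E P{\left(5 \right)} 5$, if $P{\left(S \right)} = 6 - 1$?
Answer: $-5625$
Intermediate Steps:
$P{\left(S \right)} = 5$ ($P{\left(S \right)} = 6 - 1 = 5$)
$E = -225$ ($E = \left(4 - 13\right) \left(8 + 17\right) = \left(-9\right) 25 = -225$)
$E P{\left(5 \right)} 5 = \left(-225\right) 5 \cdot 5 = \left(-1125\right) 5 = -5625$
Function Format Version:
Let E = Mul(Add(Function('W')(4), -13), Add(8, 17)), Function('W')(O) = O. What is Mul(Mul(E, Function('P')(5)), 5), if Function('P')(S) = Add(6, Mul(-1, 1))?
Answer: -5625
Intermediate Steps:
Function('P')(S) = 5 (Function('P')(S) = Add(6, -1) = 5)
E = -225 (E = Mul(Add(4, -13), Add(8, 17)) = Mul(-9, 25) = -225)
Mul(Mul(E, Function('P')(5)), 5) = Mul(Mul(-225, 5), 5) = Mul(-1125, 5) = -5625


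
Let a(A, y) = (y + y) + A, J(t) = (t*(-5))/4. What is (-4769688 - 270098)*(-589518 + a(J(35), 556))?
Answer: 5931321623507/2 ≈ 2.9657e+12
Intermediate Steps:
J(t) = -5*t/4 (J(t) = -5*t*(1/4) = -5*t/4)
a(A, y) = A + 2*y (a(A, y) = 2*y + A = A + 2*y)
(-4769688 - 270098)*(-589518 + a(J(35), 556)) = (-4769688 - 270098)*(-589518 + (-5/4*35 + 2*556)) = -5039786*(-589518 + (-175/4 + 1112)) = -5039786*(-589518 + 4273/4) = -5039786*(-2353799/4) = 5931321623507/2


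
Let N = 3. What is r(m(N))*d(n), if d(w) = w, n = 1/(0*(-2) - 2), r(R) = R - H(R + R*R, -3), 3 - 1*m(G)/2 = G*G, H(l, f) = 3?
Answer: 15/2 ≈ 7.5000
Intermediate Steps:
m(G) = 6 - 2*G**2 (m(G) = 6 - 2*G*G = 6 - 2*G**2)
r(R) = -3 + R (r(R) = R - 1*3 = R - 3 = -3 + R)
n = -1/2 (n = 1/(0 - 2) = 1/(-2) = -1/2 ≈ -0.50000)
r(m(N))*d(n) = (-3 + (6 - 2*3**2))*(-1/2) = (-3 + (6 - 2*9))*(-1/2) = (-3 + (6 - 18))*(-1/2) = (-3 - 12)*(-1/2) = -15*(-1/2) = 15/2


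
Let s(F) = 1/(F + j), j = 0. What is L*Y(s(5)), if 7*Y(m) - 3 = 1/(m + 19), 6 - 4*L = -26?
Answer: 293/84 ≈ 3.4881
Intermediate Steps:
L = 8 (L = 3/2 - ¼*(-26) = 3/2 + 13/2 = 8)
s(F) = 1/F (s(F) = 1/(F + 0) = 1/F)
Y(m) = 3/7 + 1/(7*(19 + m)) (Y(m) = 3/7 + 1/(7*(m + 19)) = 3/7 + 1/(7*(19 + m)))
L*Y(s(5)) = 8*((58 + 3/5)/(7*(19 + 1/5))) = 8*((58 + 3*(⅕))/(7*(19 + ⅕))) = 8*((58 + ⅗)/(7*(96/5))) = 8*((⅐)*(5/96)*(293/5)) = 8*(293/672) = 293/84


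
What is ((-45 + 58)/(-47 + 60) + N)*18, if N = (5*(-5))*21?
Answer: -9432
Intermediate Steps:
N = -525 (N = -25*21 = -525)
((-45 + 58)/(-47 + 60) + N)*18 = ((-45 + 58)/(-47 + 60) - 525)*18 = (13/13 - 525)*18 = (13*(1/13) - 525)*18 = (1 - 525)*18 = -524*18 = -9432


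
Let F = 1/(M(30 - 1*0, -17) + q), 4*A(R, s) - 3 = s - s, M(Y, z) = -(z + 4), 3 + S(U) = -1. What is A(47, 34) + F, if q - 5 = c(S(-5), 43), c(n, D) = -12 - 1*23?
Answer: 47/68 ≈ 0.69118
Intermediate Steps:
S(U) = -4 (S(U) = -3 - 1 = -4)
M(Y, z) = -4 - z (M(Y, z) = -(4 + z) = -4 - z)
c(n, D) = -35 (c(n, D) = -12 - 23 = -35)
A(R, s) = ¾ (A(R, s) = ¾ + (s - s)/4 = ¾ + (¼)*0 = ¾ + 0 = ¾)
q = -30 (q = 5 - 35 = -30)
F = -1/17 (F = 1/((-4 - 1*(-17)) - 30) = 1/((-4 + 17) - 30) = 1/(13 - 30) = 1/(-17) = -1/17 ≈ -0.058824)
A(47, 34) + F = ¾ - 1/17 = 47/68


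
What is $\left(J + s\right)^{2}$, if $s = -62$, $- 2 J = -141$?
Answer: $\frac{289}{4} \approx 72.25$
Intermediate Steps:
$J = \frac{141}{2}$ ($J = \left(- \frac{1}{2}\right) \left(-141\right) = \frac{141}{2} \approx 70.5$)
$\left(J + s\right)^{2} = \left(\frac{141}{2} - 62\right)^{2} = \left(\frac{17}{2}\right)^{2} = \frac{289}{4}$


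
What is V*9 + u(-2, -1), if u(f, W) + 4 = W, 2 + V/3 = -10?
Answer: -329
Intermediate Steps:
V = -36 (V = -6 + 3*(-10) = -6 - 30 = -36)
u(f, W) = -4 + W
V*9 + u(-2, -1) = -36*9 + (-4 - 1) = -324 - 5 = -329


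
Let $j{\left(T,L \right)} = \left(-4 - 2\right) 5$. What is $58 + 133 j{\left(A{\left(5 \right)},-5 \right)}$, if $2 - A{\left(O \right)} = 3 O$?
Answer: $-3932$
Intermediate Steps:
$A{\left(O \right)} = 2 - 3 O$
$j{\left(T,L \right)} = -30$ ($j{\left(T,L \right)} = \left(-6\right) 5 = -30$)
$58 + 133 j{\left(A{\left(5 \right)},-5 \right)} = 58 + 133 \left(-30\right) = 58 - 3990 = -3932$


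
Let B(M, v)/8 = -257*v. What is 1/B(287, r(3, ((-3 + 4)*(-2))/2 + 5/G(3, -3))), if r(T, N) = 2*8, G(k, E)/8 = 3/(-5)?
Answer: -1/32896 ≈ -3.0399e-5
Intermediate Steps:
G(k, E) = -24/5 (G(k, E) = 8*(3/(-5)) = 8*(3*(-1/5)) = 8*(-3/5) = -24/5)
r(T, N) = 16
B(M, v) = -2056*v (B(M, v) = 8*(-257*v) = -2056*v)
1/B(287, r(3, ((-3 + 4)*(-2))/2 + 5/G(3, -3))) = 1/(-2056*16) = 1/(-32896) = -1/32896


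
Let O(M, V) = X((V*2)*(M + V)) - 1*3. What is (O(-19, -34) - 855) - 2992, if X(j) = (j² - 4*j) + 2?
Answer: 12970552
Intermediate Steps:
X(j) = 2 + j² - 4*j
O(M, V) = -1 - 8*V*(M + V) + 4*V²*(M + V)² (O(M, V) = (2 + ((V*2)*(M + V))² - 4*V*2*(M + V)) - 1*3 = (2 + ((2*V)*(M + V))² - 4*2*V*(M + V)) - 3 = (2 + (2*V*(M + V))² - 8*V*(M + V)) - 3 = (2 + 4*V²*(M + V)² - 8*V*(M + V)) - 3 = (2 - 8*V*(M + V) + 4*V²*(M + V)²) - 3 = -1 - 8*V*(M + V) + 4*V²*(M + V)²)
(O(-19, -34) - 855) - 2992 = ((-1 - 8*(-34)*(-19 - 34) + 4*(-34)²*(-19 - 34)²) - 855) - 2992 = ((-1 - 8*(-34)*(-53) + 4*1156*(-53)²) - 855) - 2992 = ((-1 - 14416 + 4*1156*2809) - 855) - 2992 = ((-1 - 14416 + 12988816) - 855) - 2992 = (12974399 - 855) - 2992 = 12973544 - 2992 = 12970552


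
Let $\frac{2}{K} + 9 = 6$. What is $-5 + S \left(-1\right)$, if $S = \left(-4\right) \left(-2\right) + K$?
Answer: $- \frac{37}{3} \approx -12.333$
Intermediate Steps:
$K = - \frac{2}{3}$ ($K = \frac{2}{-9 + 6} = \frac{2}{-3} = 2 \left(- \frac{1}{3}\right) = - \frac{2}{3} \approx -0.66667$)
$S = \frac{22}{3}$ ($S = \left(-4\right) \left(-2\right) - \frac{2}{3} = 8 - \frac{2}{3} = \frac{22}{3} \approx 7.3333$)
$-5 + S \left(-1\right) = -5 + \frac{22}{3} \left(-1\right) = -5 - \frac{22}{3} = - \frac{37}{3}$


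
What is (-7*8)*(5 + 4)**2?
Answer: -4536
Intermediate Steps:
(-7*8)*(5 + 4)**2 = -56*9**2 = -56*81 = -4536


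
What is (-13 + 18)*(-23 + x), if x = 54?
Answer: 155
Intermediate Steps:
(-13 + 18)*(-23 + x) = (-13 + 18)*(-23 + 54) = 5*31 = 155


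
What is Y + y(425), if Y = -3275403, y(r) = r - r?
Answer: -3275403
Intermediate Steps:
y(r) = 0
Y + y(425) = -3275403 + 0 = -3275403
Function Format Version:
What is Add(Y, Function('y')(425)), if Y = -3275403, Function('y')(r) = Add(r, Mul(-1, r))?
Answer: -3275403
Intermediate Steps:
Function('y')(r) = 0
Add(Y, Function('y')(425)) = Add(-3275403, 0) = -3275403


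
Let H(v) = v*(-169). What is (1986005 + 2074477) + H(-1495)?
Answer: 4313137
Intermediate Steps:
H(v) = -169*v
(1986005 + 2074477) + H(-1495) = (1986005 + 2074477) - 169*(-1495) = 4060482 + 252655 = 4313137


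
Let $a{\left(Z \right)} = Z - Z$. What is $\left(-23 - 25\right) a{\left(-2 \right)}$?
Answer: $0$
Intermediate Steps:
$a{\left(Z \right)} = 0$
$\left(-23 - 25\right) a{\left(-2 \right)} = \left(-23 - 25\right) 0 = \left(-48\right) 0 = 0$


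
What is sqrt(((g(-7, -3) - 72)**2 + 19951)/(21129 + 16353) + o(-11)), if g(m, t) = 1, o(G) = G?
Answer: I*sqrt(3629288355)/18741 ≈ 3.2145*I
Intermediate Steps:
sqrt(((g(-7, -3) - 72)**2 + 19951)/(21129 + 16353) + o(-11)) = sqrt(((1 - 72)**2 + 19951)/(21129 + 16353) - 11) = sqrt(((-71)**2 + 19951)/37482 - 11) = sqrt((5041 + 19951)*(1/37482) - 11) = sqrt(24992*(1/37482) - 11) = sqrt(12496/18741 - 11) = sqrt(-193655/18741) = I*sqrt(3629288355)/18741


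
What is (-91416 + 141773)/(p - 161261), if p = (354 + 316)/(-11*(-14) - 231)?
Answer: -3877489/12417767 ≈ -0.31225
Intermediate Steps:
p = -670/77 (p = 670/(154 - 231) = 670/(-77) = -1/77*670 = -670/77 ≈ -8.7013)
(-91416 + 141773)/(p - 161261) = (-91416 + 141773)/(-670/77 - 161261) = 50357/(-12417767/77) = 50357*(-77/12417767) = -3877489/12417767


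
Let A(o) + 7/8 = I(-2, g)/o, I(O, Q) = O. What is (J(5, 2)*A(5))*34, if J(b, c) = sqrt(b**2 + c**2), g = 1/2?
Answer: -867*sqrt(29)/20 ≈ -233.45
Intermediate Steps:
g = 1/2 ≈ 0.50000
A(o) = -7/8 - 2/o
(J(5, 2)*A(5))*34 = (sqrt(5**2 + 2**2)*(-7/8 - 2/5))*34 = (sqrt(25 + 4)*(-7/8 - 2*1/5))*34 = (sqrt(29)*(-7/8 - 2/5))*34 = (sqrt(29)*(-51/40))*34 = -51*sqrt(29)/40*34 = -867*sqrt(29)/20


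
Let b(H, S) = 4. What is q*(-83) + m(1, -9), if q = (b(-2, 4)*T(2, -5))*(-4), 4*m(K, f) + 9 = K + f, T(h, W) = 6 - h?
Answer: 21231/4 ≈ 5307.8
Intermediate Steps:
m(K, f) = -9/4 + K/4 + f/4 (m(K, f) = -9/4 + (K + f)/4 = -9/4 + (K/4 + f/4) = -9/4 + K/4 + f/4)
q = -64 (q = (4*(6 - 1*2))*(-4) = (4*(6 - 2))*(-4) = (4*4)*(-4) = 16*(-4) = -64)
q*(-83) + m(1, -9) = -64*(-83) + (-9/4 + (1/4)*1 + (1/4)*(-9)) = 5312 + (-9/4 + 1/4 - 9/4) = 5312 - 17/4 = 21231/4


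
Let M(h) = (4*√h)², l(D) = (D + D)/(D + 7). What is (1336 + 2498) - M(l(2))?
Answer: 34442/9 ≈ 3826.9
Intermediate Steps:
l(D) = 2*D/(7 + D) (l(D) = (2*D)/(7 + D) = 2*D/(7 + D))
M(h) = 16*h
(1336 + 2498) - M(l(2)) = (1336 + 2498) - 16*2*2/(7 + 2) = 3834 - 16*2*2/9 = 3834 - 16*2*2*(⅑) = 3834 - 16*4/9 = 3834 - 1*64/9 = 3834 - 64/9 = 34442/9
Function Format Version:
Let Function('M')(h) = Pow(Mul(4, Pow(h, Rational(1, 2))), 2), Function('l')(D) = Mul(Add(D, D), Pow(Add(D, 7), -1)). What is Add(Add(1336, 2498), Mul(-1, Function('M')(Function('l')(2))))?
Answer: Rational(34442, 9) ≈ 3826.9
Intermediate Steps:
Function('l')(D) = Mul(2, D, Pow(Add(7, D), -1)) (Function('l')(D) = Mul(Mul(2, D), Pow(Add(7, D), -1)) = Mul(2, D, Pow(Add(7, D), -1)))
Function('M')(h) = Mul(16, h)
Add(Add(1336, 2498), Mul(-1, Function('M')(Function('l')(2)))) = Add(Add(1336, 2498), Mul(-1, Mul(16, Mul(2, 2, Pow(Add(7, 2), -1))))) = Add(3834, Mul(-1, Mul(16, Mul(2, 2, Pow(9, -1))))) = Add(3834, Mul(-1, Mul(16, Mul(2, 2, Rational(1, 9))))) = Add(3834, Mul(-1, Mul(16, Rational(4, 9)))) = Add(3834, Mul(-1, Rational(64, 9))) = Add(3834, Rational(-64, 9)) = Rational(34442, 9)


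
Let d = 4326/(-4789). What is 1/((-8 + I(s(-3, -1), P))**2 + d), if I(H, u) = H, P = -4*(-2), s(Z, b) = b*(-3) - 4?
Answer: 4789/383583 ≈ 0.012485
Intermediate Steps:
s(Z, b) = -4 - 3*b (s(Z, b) = -3*b - 4 = -4 - 3*b)
P = 8
d = -4326/4789 (d = 4326*(-1/4789) = -4326/4789 ≈ -0.90332)
1/((-8 + I(s(-3, -1), P))**2 + d) = 1/((-8 + (-4 - 3*(-1)))**2 - 4326/4789) = 1/((-8 + (-4 + 3))**2 - 4326/4789) = 1/((-8 - 1)**2 - 4326/4789) = 1/((-9)**2 - 4326/4789) = 1/(81 - 4326/4789) = 1/(383583/4789) = 4789/383583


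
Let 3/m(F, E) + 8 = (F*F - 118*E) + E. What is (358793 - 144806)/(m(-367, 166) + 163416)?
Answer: 8221309211/6278388249 ≈ 1.3095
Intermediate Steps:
m(F, E) = 3/(-8 + F**2 - 117*E) (m(F, E) = 3/(-8 + ((F*F - 118*E) + E)) = 3/(-8 + ((F**2 - 118*E) + E)) = 3/(-8 + (F**2 - 117*E)) = 3/(-8 + F**2 - 117*E))
(358793 - 144806)/(m(-367, 166) + 163416) = (358793 - 144806)/(-3/(8 - 1*(-367)**2 + 117*166) + 163416) = 213987/(-3/(8 - 1*134689 + 19422) + 163416) = 213987/(-3/(8 - 134689 + 19422) + 163416) = 213987/(-3/(-115259) + 163416) = 213987/(-3*(-1/115259) + 163416) = 213987/(3/115259 + 163416) = 213987/(18835164747/115259) = 213987*(115259/18835164747) = 8221309211/6278388249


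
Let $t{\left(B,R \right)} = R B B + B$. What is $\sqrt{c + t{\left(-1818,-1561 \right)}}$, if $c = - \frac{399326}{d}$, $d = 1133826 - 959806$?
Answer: $\frac{i \sqrt{39059722307325395830}}{87010} \approx 71828.0 i$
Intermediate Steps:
$d = 174020$ ($d = 1133826 - 959806 = 174020$)
$t{\left(B,R \right)} = B + R B^{2}$ ($t{\left(B,R \right)} = B R B + B = R B^{2} + B = B + R B^{2}$)
$c = - \frac{199663}{87010}$ ($c = - \frac{399326}{174020} = \left(-399326\right) \frac{1}{174020} = - \frac{199663}{87010} \approx -2.2947$)
$\sqrt{c + t{\left(-1818,-1561 \right)}} = \sqrt{- \frac{199663}{87010} - 1818 \left(1 - -2837898\right)} = \sqrt{- \frac{199663}{87010} - 1818 \left(1 + 2837898\right)} = \sqrt{- \frac{199663}{87010} - 5159300382} = \sqrt{- \frac{448910726437483}{87010}} = \frac{i \sqrt{39059722307325395830}}{87010}$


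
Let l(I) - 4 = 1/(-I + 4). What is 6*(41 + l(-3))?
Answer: 1896/7 ≈ 270.86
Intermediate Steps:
l(I) = 4 + 1/(4 - I) (l(I) = 4 + 1/(-I + 4) = 4 + 1/(4 - I))
6*(41 + l(-3)) = 6*(41 + (-17 + 4*(-3))/(-4 - 3)) = 6*(41 + (-17 - 12)/(-7)) = 6*(41 - 1/7*(-29)) = 6*(41 + 29/7) = 6*(316/7) = 1896/7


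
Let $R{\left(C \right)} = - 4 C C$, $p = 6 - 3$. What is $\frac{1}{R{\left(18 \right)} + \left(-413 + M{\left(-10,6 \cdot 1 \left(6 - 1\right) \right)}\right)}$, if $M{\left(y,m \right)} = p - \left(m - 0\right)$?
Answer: $- \frac{1}{1736} \approx -0.00057604$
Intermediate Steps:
$p = 3$ ($p = 6 - 3 = 3$)
$M{\left(y,m \right)} = 3 - m$ ($M{\left(y,m \right)} = 3 - \left(m - 0\right) = 3 - \left(m + 0\right) = 3 - m$)
$R{\left(C \right)} = - 4 C^{2}$
$\frac{1}{R{\left(18 \right)} + \left(-413 + M{\left(-10,6 \cdot 1 \left(6 - 1\right) \right)}\right)} = \frac{1}{- 4 \cdot 18^{2} - \left(410 + 6 \cdot 1 \left(6 - 1\right)\right)} = \frac{1}{\left(-4\right) 324 - \left(410 + 6 \cdot 1 \cdot 5\right)} = \frac{1}{-1296 - \left(410 + 30\right)} = \frac{1}{-1296 + \left(-413 + \left(3 - 30\right)\right)} = \frac{1}{-1296 - 440} = \frac{1}{-1736} = - \frac{1}{1736}$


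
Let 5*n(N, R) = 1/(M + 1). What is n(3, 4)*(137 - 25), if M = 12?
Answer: 112/65 ≈ 1.7231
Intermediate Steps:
n(N, R) = 1/65 (n(N, R) = 1/(5*(12 + 1)) = (1/5)/13 = (1/5)*(1/13) = 1/65)
n(3, 4)*(137 - 25) = (137 - 25)/65 = (1/65)*112 = 112/65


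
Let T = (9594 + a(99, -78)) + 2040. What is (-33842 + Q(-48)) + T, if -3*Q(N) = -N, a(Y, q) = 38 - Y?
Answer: -22285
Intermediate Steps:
Q(N) = N/3 (Q(N) = -(-1)*N/3 = N/3)
T = 11573 (T = (9594 + (38 - 1*99)) + 2040 = (9594 + (38 - 99)) + 2040 = (9594 - 61) + 2040 = 9533 + 2040 = 11573)
(-33842 + Q(-48)) + T = (-33842 + (⅓)*(-48)) + 11573 = (-33842 - 16) + 11573 = -33858 + 11573 = -22285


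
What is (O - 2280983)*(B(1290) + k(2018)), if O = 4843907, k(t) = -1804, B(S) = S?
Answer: -1317342936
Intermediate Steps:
(O - 2280983)*(B(1290) + k(2018)) = (4843907 - 2280983)*(1290 - 1804) = 2562924*(-514) = -1317342936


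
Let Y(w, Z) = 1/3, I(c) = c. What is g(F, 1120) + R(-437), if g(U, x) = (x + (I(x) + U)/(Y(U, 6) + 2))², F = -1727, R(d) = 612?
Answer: 36258349/49 ≈ 7.3997e+5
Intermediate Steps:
Y(w, Z) = ⅓
g(U, x) = (3*U/7 + 10*x/7)² (g(U, x) = (x + (x + U)/(⅓ + 2))² = (x + (U + x)/(7/3))² = (x + (U + x)*(3/7))² = (x + (3*U/7 + 3*x/7))² = (3*U/7 + 10*x/7)²)
g(F, 1120) + R(-437) = (3*(-1727) + 10*1120)²/49 + 612 = (-5181 + 11200)²/49 + 612 = (1/49)*6019² + 612 = (1/49)*36228361 + 612 = 36228361/49 + 612 = 36258349/49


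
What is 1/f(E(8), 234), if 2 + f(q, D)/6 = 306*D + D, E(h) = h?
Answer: 1/431016 ≈ 2.3201e-6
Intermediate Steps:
f(q, D) = -12 + 1842*D (f(q, D) = -12 + 6*(306*D + D) = -12 + 6*(307*D) = -12 + 1842*D)
1/f(E(8), 234) = 1/(-12 + 1842*234) = 1/(-12 + 431028) = 1/431016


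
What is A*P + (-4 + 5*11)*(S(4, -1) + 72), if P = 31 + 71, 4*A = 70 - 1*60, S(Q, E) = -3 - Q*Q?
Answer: 2958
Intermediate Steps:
S(Q, E) = -3 - Q²
A = 5/2 (A = (70 - 1*60)/4 = (70 - 60)/4 = (¼)*10 = 5/2 ≈ 2.5000)
P = 102
A*P + (-4 + 5*11)*(S(4, -1) + 72) = (5/2)*102 + (-4 + 5*11)*((-3 - 1*4²) + 72) = 255 + (-4 + 55)*((-3 - 1*16) + 72) = 255 + 51*((-3 - 16) + 72) = 255 + 51*(-19 + 72) = 255 + 51*53 = 255 + 2703 = 2958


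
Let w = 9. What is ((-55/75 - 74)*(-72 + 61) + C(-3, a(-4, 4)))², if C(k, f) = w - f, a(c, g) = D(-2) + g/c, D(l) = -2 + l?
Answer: 157276681/225 ≈ 6.9901e+5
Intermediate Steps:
a(c, g) = -4 + g/c (a(c, g) = (-2 - 2) + g/c = -4 + g/c)
C(k, f) = 9 - f
((-55/75 - 74)*(-72 + 61) + C(-3, a(-4, 4)))² = ((-55/75 - 74)*(-72 + 61) + (9 - (-4 + 4/(-4))))² = ((-55*1/75 - 74)*(-11) + (9 - (-4 + 4*(-¼))))² = ((-11/15 - 74)*(-11) + (9 - (-4 - 1)))² = (-1121/15*(-11) + (9 - 1*(-5)))² = (12331/15 + (9 + 5))² = (12331/15 + 14)² = (12541/15)² = 157276681/225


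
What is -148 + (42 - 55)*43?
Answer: -707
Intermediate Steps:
-148 + (42 - 55)*43 = -148 - 13*43 = -148 - 559 = -707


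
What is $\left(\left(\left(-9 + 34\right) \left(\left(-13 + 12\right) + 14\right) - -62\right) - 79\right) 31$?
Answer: $9548$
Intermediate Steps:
$\left(\left(\left(-9 + 34\right) \left(\left(-13 + 12\right) + 14\right) - -62\right) - 79\right) 31 = \left(\left(25 \left(-1 + 14\right) + 62\right) - 79\right) 31 = \left(\left(25 \cdot 13 + 62\right) - 79\right) 31 = \left(\left(325 + 62\right) - 79\right) 31 = \left(387 - 79\right) 31 = 308 \cdot 31 = 9548$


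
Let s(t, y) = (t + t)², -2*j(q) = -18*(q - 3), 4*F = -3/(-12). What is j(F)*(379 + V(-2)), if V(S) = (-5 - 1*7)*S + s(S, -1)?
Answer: -177237/16 ≈ -11077.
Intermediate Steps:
F = 1/16 (F = (-3/(-12))/4 = (-3*(-1/12))/4 = (¼)*(¼) = 1/16 ≈ 0.062500)
j(q) = -27 + 9*q (j(q) = -(-9)*(q - 3) = -(-9)*(-3 + q) = -(54 - 18*q)/2 = -27 + 9*q)
s(t, y) = 4*t² (s(t, y) = (2*t)² = 4*t²)
V(S) = -12*S + 4*S² (V(S) = (-5 - 1*7)*S + 4*S² = (-5 - 7)*S + 4*S² = -12*S + 4*S²)
j(F)*(379 + V(-2)) = (-27 + 9*(1/16))*(379 + 4*(-2)*(-3 - 2)) = (-27 + 9/16)*(379 + 4*(-2)*(-5)) = -423*(379 + 40)/16 = -423/16*419 = -177237/16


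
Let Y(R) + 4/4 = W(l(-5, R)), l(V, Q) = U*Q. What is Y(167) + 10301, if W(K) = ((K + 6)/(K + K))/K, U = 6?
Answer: 287256714/27889 ≈ 10300.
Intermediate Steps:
l(V, Q) = 6*Q
W(K) = (6 + K)/(2*K²) (W(K) = ((6 + K)/((2*K)))/K = ((6 + K)*(1/(2*K)))/K = ((6 + K)/(2*K))/K = (6 + K)/(2*K²))
Y(R) = -1 + (6 + 6*R)/(72*R²) (Y(R) = -1 + (6 + 6*R)/(2*(6*R)²) = -1 + (1/(36*R²))*(6 + 6*R)/2 = -1 + (6 + 6*R)/(72*R²))
Y(167) + 10301 = (1/12)*(1 + 167 - 12*167²)/167² + 10301 = (1/12)*(1/27889)*(1 + 167 - 12*27889) + 10301 = (1/12)*(1/27889)*(1 + 167 - 334668) + 10301 = (1/12)*(1/27889)*(-334500) + 10301 = -27875/27889 + 10301 = 287256714/27889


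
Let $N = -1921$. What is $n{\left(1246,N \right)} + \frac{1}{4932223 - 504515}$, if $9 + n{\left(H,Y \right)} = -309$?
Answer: $- \frac{1408011143}{4427708} \approx -318.0$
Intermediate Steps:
$n{\left(H,Y \right)} = -318$ ($n{\left(H,Y \right)} = -9 - 309 = -318$)
$n{\left(1246,N \right)} + \frac{1}{4932223 - 504515} = -318 + \frac{1}{4932223 - 504515} = -318 + \frac{1}{4427708} = - \frac{1408011143}{4427708}$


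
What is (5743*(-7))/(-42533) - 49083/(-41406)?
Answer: 1250736615/587040466 ≈ 2.1306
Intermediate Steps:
(5743*(-7))/(-42533) - 49083/(-41406) = -40201*(-1/42533) - 49083*(-1/41406) = 40201/42533 + 16361/13802 = 1250736615/587040466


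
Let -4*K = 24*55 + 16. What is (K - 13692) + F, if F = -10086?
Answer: -24112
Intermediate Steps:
K = -334 (K = -(24*55 + 16)/4 = -(1320 + 16)/4 = -1/4*1336 = -334)
(K - 13692) + F = (-334 - 13692) - 10086 = -14026 - 10086 = -24112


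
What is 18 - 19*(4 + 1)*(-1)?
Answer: 113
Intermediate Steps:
18 - 19*(4 + 1)*(-1) = 18 - 95*(-1) = 18 - 19*(-5) = 18 + 95 = 113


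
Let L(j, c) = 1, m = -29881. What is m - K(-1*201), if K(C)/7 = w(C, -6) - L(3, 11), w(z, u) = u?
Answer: -29832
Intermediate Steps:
K(C) = -49 (K(C) = 7*(-6 - 1*1) = 7*(-6 - 1) = 7*(-7) = -49)
m - K(-1*201) = -29881 - 1*(-49) = -29881 + 49 = -29832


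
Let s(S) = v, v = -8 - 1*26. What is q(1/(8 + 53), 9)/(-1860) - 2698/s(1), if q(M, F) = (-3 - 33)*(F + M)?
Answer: 2556569/32147 ≈ 79.527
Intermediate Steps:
v = -34 (v = -8 - 26 = -34)
q(M, F) = -36*F - 36*M (q(M, F) = -36*(F + M) = -36*F - 36*M)
s(S) = -34
q(1/(8 + 53), 9)/(-1860) - 2698/s(1) = (-36*9 - 36/(8 + 53))/(-1860) - 2698/(-34) = (-324 - 36/61)*(-1/1860) - 2698*(-1/34) = (-324 - 36*1/61)*(-1/1860) + 1349/17 = (-324 - 36/61)*(-1/1860) + 1349/17 = -19800/61*(-1/1860) + 1349/17 = 330/1891 + 1349/17 = 2556569/32147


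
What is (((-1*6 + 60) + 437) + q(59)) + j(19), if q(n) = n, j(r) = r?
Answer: 569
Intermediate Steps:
(((-1*6 + 60) + 437) + q(59)) + j(19) = (((-1*6 + 60) + 437) + 59) + 19 = (((-6 + 60) + 437) + 59) + 19 = ((54 + 437) + 59) + 19 = (491 + 59) + 19 = 550 + 19 = 569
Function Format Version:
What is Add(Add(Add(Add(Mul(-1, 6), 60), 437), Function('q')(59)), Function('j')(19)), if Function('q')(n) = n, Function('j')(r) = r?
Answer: 569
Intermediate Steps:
Add(Add(Add(Add(Mul(-1, 6), 60), 437), Function('q')(59)), Function('j')(19)) = Add(Add(Add(Add(Mul(-1, 6), 60), 437), 59), 19) = Add(Add(Add(Add(-6, 60), 437), 59), 19) = Add(Add(Add(54, 437), 59), 19) = Add(Add(491, 59), 19) = Add(550, 19) = 569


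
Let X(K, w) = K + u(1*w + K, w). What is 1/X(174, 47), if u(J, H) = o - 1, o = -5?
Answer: 1/168 ≈ 0.0059524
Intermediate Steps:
u(J, H) = -6 (u(J, H) = -5 - 1 = -6)
X(K, w) = -6 + K (X(K, w) = K - 6 = -6 + K)
1/X(174, 47) = 1/(-6 + 174) = 1/168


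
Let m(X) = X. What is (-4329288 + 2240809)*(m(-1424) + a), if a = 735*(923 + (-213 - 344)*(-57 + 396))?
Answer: 288435499007596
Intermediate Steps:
a = -138106500 (a = 735*(923 - 557*339) = 735*(923 - 188823) = 735*(-187900) = -138106500)
(-4329288 + 2240809)*(m(-1424) + a) = (-4329288 + 2240809)*(-1424 - 138106500) = -2088479*(-138107924) = 288435499007596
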